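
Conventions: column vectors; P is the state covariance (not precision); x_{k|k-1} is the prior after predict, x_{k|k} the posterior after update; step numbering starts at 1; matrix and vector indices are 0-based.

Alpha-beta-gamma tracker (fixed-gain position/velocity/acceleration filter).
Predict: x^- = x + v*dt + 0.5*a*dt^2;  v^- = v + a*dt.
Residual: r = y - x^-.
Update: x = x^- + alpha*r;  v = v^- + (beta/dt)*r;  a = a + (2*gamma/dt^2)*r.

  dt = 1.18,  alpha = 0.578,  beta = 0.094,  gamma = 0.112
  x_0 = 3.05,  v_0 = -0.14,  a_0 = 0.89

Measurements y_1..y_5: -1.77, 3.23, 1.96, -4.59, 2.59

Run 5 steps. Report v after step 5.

step 1: x_pred=3.5044  r=-5.2744  x^+=0.4558  v^+=0.4900  a^+=0.0415
step 2: x_pred=1.0629  r=2.1671  x^+=2.3155  v^+=0.7116  a^+=0.3901
step 3: x_pred=3.4268  r=-1.4668  x^+=2.5790  v^+=1.0551  a^+=0.1541
step 4: x_pred=3.9313  r=-8.5213  x^+=-0.9940  v^+=0.5582  a^+=-1.2167
step 5: x_pred=-1.1824  r=3.7724  x^+=0.9980  v^+=-0.5770  a^+=-0.6098

v_post = -0.5770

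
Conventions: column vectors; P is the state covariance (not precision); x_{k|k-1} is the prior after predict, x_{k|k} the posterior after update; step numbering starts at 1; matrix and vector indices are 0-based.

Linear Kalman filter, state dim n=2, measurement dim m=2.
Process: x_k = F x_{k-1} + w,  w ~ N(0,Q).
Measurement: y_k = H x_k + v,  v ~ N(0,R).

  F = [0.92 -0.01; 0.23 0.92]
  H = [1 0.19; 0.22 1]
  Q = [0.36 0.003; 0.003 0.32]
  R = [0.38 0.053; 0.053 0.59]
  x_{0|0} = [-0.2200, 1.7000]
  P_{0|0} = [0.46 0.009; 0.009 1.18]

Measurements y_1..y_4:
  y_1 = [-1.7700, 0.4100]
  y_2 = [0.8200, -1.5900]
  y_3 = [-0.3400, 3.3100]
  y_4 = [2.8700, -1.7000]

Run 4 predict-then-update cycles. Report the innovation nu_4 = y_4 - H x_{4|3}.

innov = [2.9054, -2.8543]

step 1: x^-=[-0.2194, 1.5134]  P^-=[0.7493 0.0971; 0.0971 1.3469]  S=[1.2148 0.5749; 0.5749 2.0159]  K=[0.6595 -0.0581; -0.0354 0.6888]  nu=[-1.8381, -1.0551]  x^+=[-1.3703, 0.8517]  P^+=[0.2582 -0.0562; -0.0562 0.4169]
step 2: x^-=[-1.2692, 0.4684]  P^-=[0.5796 0.0064; 0.0064 0.6628]  S=[0.9860 0.3131; 0.3131 1.2836]  K=[0.6026 -0.0427; -0.0326 0.5254]  nu=[2.0002, -1.7791]  x^+=[0.0121, -0.5316]  P^+=[0.2353 -0.0450; -0.0450 0.3181]
step 3: x^-=[0.0165, -0.4863]  P^-=[0.5600 0.0119; 0.0119 0.5827]  S=[0.9656 0.2993; 0.2993 1.2050]  K=[0.5932 -0.0352; -0.0256 0.4921]  nu=[-0.2641, 3.7927]  x^+=[-0.2739, 1.3867]  P^+=[0.2312 -0.0402; -0.0402 0.2978]
step 4: x^-=[-0.2658, 1.2128]  P^-=[0.5565 0.0152; 0.0152 0.5673]  S=[0.9627 0.2991; 0.2991 1.1909]  K=[0.5912 -0.0329; -0.0229 0.4849]  nu=[2.9054, -2.8543]  x^+=[1.5458, -0.2377]  P^+=[0.2303 -0.0387; -0.0387 0.2934]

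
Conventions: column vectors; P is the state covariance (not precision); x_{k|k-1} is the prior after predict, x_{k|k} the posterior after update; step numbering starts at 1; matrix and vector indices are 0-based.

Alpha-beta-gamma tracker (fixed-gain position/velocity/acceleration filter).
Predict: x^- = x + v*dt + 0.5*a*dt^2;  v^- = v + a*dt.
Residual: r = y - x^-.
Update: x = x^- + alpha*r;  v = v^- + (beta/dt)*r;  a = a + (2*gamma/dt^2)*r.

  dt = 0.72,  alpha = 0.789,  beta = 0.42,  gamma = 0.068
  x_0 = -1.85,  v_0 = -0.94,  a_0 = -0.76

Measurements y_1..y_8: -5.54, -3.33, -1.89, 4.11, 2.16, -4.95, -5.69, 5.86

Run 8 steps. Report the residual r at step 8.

resid = 14.6102

step 1: x_pred=-2.7238  r=-2.8162  x^+=-4.9458  v^+=-3.1300  a^+=-1.4988
step 2: x_pred=-7.5879  r=4.2579  x^+=-4.2284  v^+=-1.7254  a^+=-0.3818
step 3: x_pred=-5.5696  r=3.6796  x^+=-2.6664  v^+=0.1462  a^+=0.5836
step 4: x_pred=-2.4099  r=6.5199  x^+=2.7343  v^+=4.3696  a^+=2.2940
step 5: x_pred=6.4750  r=-4.3150  x^+=3.0705  v^+=3.5042  a^+=1.1620
step 6: x_pred=5.8947  r=-10.8447  x^+=-2.6618  v^+=-1.9852  a^+=-1.6831
step 7: x_pred=-4.5274  r=-1.1626  x^+=-5.4447  v^+=-3.8752  a^+=-1.9881
step 8: x_pred=-8.7502  r=14.6102  x^+=2.7773  v^+=3.2159  a^+=1.8448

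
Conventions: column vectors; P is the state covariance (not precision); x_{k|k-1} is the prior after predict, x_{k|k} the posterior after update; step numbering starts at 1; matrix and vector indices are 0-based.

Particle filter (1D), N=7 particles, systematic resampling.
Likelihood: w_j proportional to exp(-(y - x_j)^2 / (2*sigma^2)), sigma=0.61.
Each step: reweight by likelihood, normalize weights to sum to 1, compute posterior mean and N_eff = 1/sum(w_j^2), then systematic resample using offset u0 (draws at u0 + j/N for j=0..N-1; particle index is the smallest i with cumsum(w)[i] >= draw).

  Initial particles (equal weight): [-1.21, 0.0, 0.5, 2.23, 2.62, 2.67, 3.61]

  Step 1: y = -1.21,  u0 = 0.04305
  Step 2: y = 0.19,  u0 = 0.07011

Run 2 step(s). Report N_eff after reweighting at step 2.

step 1: w=[0.8625, 0.1206, 0.0170, 0.0000, 0.0000, 0.0000, 0.0000]  mean=-1.0351  Neff=1.3181  idx=[0, 0, 0, 0, 0, 0, 1]
step 2: w=[0.0519, 0.0519, 0.0519, 0.0519, 0.0519, 0.0519, 0.6886]  mean=-0.3768  Neff=2.0396  idx=[1, 4, 6, 6, 6, 6, 6]

N_eff = 2.0396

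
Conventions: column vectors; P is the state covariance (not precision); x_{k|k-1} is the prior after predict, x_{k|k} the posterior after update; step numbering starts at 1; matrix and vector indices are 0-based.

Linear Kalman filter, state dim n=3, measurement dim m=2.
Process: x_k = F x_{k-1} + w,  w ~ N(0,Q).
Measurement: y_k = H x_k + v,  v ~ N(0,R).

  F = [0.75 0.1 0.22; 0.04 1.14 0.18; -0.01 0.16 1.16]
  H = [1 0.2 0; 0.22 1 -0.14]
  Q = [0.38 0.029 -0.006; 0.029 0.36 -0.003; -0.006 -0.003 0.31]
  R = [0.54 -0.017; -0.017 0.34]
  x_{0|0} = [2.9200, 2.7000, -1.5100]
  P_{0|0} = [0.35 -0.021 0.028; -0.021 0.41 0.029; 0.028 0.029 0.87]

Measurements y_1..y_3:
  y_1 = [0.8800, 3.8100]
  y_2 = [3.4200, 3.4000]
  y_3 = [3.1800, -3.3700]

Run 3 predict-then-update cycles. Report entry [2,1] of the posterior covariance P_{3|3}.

step 1: x^-=[2.1278, 2.9230, -1.3488]  P^-=[0.6304 0.1145 0.2461; 0.1145 0.9320 0.2938; 0.2461 0.2938 1.5014]  S=[1.2535 0.3849; 0.3849 1.2848]  K=[0.5164 0.0155; 0.0232 0.7060; 0.2316 0.0379]  nu=[-1.8324, 0.2301]  x^+=[1.1850, 3.0428, -1.7645]  P^+=[0.2896 -0.0551 0.0865; -0.0551 0.2783 0.1895; 0.0865 0.1895 1.4255]
step 2: x^-=[0.8049, 3.1986, -1.5718]  P^-=[0.6433 0.1419 0.4573; 0.1419 0.8423 0.6054; 0.4573 0.6054 2.3039]  S=[1.2738 0.3602; 0.3602 1.1233]  K=[0.5192 0.0289; 0.0496 0.6862; 0.3932 0.2153]  nu=[1.9754, -0.1958]  x^+=[1.8248, 3.1623, -0.8373]  P^+=[0.2883 -0.0420 0.1459; -0.0420 0.2856 0.3136; 0.1459 0.3136 1.9939]
step 3: x^-=[1.5006, 3.5273, -0.4836]  P^-=[0.6972 0.2184 0.6743; 0.2184 0.9232 0.8957; 0.6743 0.8957 3.1135]  S=[1.3614 0.4295; 0.4295 1.1617]  K=[0.5307 0.0425; 0.0751 0.7004; 0.5227 0.3303]  nu=[0.9739, -7.2951]  x^+=[1.7075, -1.5087, -2.3840]  P^+=[0.2922 -0.0315 0.1955; -0.0315 0.3006 0.4057; 0.1955 0.4057 2.4665]

P_post[2,1] = 0.4057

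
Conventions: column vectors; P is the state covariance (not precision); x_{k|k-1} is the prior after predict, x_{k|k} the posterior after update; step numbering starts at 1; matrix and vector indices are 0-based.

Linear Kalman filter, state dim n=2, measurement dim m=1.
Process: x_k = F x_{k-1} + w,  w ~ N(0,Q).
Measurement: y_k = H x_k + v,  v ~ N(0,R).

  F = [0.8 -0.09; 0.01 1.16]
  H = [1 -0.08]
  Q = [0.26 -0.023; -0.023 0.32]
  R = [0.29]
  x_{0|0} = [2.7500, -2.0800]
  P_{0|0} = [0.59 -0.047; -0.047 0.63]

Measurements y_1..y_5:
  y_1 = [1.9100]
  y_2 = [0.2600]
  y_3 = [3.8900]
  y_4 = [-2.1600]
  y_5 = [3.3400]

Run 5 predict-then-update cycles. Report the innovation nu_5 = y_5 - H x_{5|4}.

step 1: x^-=[2.3872, -2.3853]  P^-=[0.6495 -0.1276; -0.1276 1.1667]  S=[0.9674]  K=[0.6819; -0.2284]  nu=[-0.6680]  x^+=[1.9316, -2.2327]  P^+=[0.1996 0.0231; 0.0231 1.1162]
step 2: x^-=[1.7463, -2.5706]  P^-=[0.3935 -0.1166; -0.1166 1.8225]  S=[0.7138]  K=[0.5643; -0.3676]  nu=[-1.6919]  x^+=[0.7915, -1.9487]  P^+=[0.1662 0.0315; 0.0315 1.7261]
step 3: x^-=[0.8086, -2.2526]  P^-=[0.3758 -0.1727; -0.1727 2.6434]  S=[0.7103]  K=[0.5485; -0.5408]  nu=[2.9012]  x^+=[2.3998, -3.8216]  P^+=[0.1621 0.0380; 0.0380 2.4357]
step 4: x^-=[2.2638, -4.4090]  P^-=[0.3780 -0.2407; -0.2407 3.5983]  S=[0.7295]  K=[0.5445; -0.7246]  nu=[-4.7765]  x^+=[-0.3371, -0.9481]  P^+=[0.1617 0.0471; 0.0471 3.2153]
step 5: x^-=[-0.1844, -1.1032]  P^-=[0.3827 -0.3137; -0.3137 4.6476]  S=[0.7527]  K=[0.5418; -0.9108]  nu=[3.4361]  x^+=[1.6775, -4.2328]  P^+=[0.1618 0.0577; 0.0577 4.0233]

innov = [3.4361]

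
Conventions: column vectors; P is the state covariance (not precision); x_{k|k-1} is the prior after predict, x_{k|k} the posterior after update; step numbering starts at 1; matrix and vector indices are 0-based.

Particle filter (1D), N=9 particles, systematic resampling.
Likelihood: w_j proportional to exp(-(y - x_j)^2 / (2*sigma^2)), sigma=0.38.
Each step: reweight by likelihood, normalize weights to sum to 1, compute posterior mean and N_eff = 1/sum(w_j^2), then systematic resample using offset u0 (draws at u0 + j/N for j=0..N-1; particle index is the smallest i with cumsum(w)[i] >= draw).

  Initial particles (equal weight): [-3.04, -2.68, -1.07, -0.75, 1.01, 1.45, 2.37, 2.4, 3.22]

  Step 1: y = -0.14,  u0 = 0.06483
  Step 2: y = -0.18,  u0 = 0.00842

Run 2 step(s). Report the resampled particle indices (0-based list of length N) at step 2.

step 1: w=[0.0000, 0.0000, 0.1489, 0.8201, 0.0305, 0.0005, 0.0000, 0.0000, 0.0000]  mean=-0.7429  Neff=1.4374  idx=[2, 3, 3, 3, 3, 3, 3, 3, 3]
step 2: w=[0.0242, 0.1220, 0.1220, 0.1220, 0.1220, 0.1220, 0.1220, 0.1220, 0.1220]  mean=-0.7577  Neff=8.3605  idx=[0, 1, 2, 3, 4, 5, 6, 7, 8]

resampled_idx = [0, 1, 2, 3, 4, 5, 6, 7, 8]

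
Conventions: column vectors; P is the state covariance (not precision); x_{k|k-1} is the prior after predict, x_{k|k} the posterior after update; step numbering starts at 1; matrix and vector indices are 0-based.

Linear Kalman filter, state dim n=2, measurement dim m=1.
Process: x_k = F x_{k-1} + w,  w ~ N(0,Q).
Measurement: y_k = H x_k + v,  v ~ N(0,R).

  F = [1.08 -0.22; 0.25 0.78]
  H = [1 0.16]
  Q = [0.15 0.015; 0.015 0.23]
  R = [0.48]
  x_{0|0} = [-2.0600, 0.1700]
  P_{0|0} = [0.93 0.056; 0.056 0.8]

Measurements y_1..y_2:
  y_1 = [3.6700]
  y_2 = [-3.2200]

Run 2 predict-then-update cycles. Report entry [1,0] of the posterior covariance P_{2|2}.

P_post[1,0] = -0.0837

step 1: x^-=[-2.2622, -0.3824]  P^-=[1.2469 0.1729; 0.1729 0.7967]  S=[1.8026]  K=[0.7071; 0.1666]  nu=[5.9934]  x^+=[1.9754, 0.6163]  P^+=[0.3457 -0.0395; -0.0395 0.7466]
step 2: x^-=[1.9979, 0.9746]  P^-=[0.6081 -0.0509; -0.0509 0.6905]  S=[1.0895]  K=[0.5507; 0.0547]  nu=[-5.3738]  x^+=[-0.9614, 0.6806]  P^+=[0.2777 -0.0837; -0.0837 0.6872]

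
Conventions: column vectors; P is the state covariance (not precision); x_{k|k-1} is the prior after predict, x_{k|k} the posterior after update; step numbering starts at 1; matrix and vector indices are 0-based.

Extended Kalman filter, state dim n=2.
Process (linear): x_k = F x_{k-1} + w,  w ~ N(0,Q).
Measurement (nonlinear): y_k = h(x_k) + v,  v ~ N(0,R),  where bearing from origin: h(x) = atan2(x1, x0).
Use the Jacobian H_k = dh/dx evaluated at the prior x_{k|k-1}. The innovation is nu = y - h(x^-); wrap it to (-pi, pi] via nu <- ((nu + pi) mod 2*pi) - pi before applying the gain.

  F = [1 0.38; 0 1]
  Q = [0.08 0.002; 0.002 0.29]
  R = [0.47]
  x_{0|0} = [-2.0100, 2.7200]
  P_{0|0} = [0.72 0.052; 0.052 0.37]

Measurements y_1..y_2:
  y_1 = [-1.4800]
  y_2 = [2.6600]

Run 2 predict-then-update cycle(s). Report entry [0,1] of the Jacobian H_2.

step 1: x^-=[-0.9764, 2.7200]  P^-=[0.8929 0.1946; 0.1946 0.6600]  H_jac=[-0.3257 -0.1169]  S=[0.5886]  K=[-0.5328; -0.2388]  nu=[2.8877]  x^+=[-2.5149, 2.0304]  P^+=[0.7259 0.1197; 0.1197 0.6264]
step 2: x^-=[-1.7433, 2.0304]  P^-=[0.9873 0.3598; 0.3598 0.9164]  H_jac=[-0.2835 -0.2434]  S=[0.6533]  K=[-0.5625; -0.4976]  nu=[0.3797]  x^+=[-1.9569, 1.8415]  P^+=[0.7806 0.1769; 0.1769 0.7547]

H_jac[0,1] = -0.2434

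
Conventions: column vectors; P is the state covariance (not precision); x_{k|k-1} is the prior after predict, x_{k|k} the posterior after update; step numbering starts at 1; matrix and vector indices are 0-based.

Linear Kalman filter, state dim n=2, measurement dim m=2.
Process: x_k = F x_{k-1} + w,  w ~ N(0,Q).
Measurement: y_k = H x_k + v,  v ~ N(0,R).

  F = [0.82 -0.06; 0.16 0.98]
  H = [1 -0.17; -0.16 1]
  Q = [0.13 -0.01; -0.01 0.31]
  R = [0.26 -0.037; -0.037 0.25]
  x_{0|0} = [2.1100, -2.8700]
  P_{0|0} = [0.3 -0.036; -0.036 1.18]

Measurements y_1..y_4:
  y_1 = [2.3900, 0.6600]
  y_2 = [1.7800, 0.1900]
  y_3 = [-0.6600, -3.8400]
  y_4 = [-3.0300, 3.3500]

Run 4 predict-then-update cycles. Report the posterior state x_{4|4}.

x_post = [-1.0076, 1.3732]

step 1: x^-=[1.9024, -2.4750]  P^-=[0.3395 -0.0686; -0.0686 1.4397]  S=[0.6644 -0.4065; -0.4065 1.7203]  K=[0.5667 0.0625; 0.0518 0.8555]  nu=[0.0669, 3.4394]  x^+=[2.1552, 0.4708]  P^+=[0.1482 0.0184; 0.0184 0.2149]
step 2: x^-=[1.7390, 0.8062]  P^-=[0.2286 0.0114; 0.0114 0.5259]  S=[0.4999 -0.1513; -0.1513 0.7781]  K=[0.4713 0.0593; 0.0507 0.6834]  nu=[0.1781, -0.3380]  x^+=[1.8029, 0.5843]  P^+=[0.1233 0.0171; 0.0171 0.1717]
step 3: x^-=[1.4433, 0.8611]  P^-=[0.2118 0.0096; 0.0096 0.4834]  S=[0.4825 -0.1432; -0.1432 0.7358]  K=[0.4519 0.0550; 0.0467 0.6640]  nu=[-1.9569, -4.4701]  x^+=[0.3132, -2.1986]  P^+=[0.1182 0.0159; 0.0159 0.1668]
step 4: x^-=[0.3887, -2.1045]  P^-=[0.2085 0.0083; 0.0083 0.4782]  S=[0.4795 -0.1431; -0.1431 0.7309]  K=[0.4478 0.0534; 0.0452 0.6613]  nu=[-3.7765, 5.5167]  x^+=[-1.0076, 1.3732]  P^+=[0.1171 0.0155; 0.0155 0.1661]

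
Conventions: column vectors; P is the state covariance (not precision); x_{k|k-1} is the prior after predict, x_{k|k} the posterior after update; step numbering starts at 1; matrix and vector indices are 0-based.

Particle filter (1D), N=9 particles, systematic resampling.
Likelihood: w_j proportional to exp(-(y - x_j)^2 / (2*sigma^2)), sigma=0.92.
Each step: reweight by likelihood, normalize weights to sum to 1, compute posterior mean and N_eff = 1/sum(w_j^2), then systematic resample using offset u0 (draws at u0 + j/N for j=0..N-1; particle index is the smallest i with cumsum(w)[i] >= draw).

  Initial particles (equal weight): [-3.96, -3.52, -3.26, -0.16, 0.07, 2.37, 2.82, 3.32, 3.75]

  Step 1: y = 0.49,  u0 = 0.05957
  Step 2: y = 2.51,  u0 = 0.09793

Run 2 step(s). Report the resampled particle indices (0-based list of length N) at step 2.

resampled_idx = [5, 8, 8, 8, 8, 8, 8, 8, 8]

step 1: w=[0.0000, 0.0000, 0.0001, 0.4199, 0.4856, 0.0668, 0.0218, 0.0048, 0.0010]  mean=0.2056  Neff=2.3979  idx=[3, 3, 3, 3, 4, 4, 4, 4, 5]
step 2: w=[0.0127, 0.0127, 0.0127, 0.0127, 0.0254, 0.0254, 0.0254, 0.0254, 0.8474]  mean=2.0072  Neff=1.3865  idx=[5, 8, 8, 8, 8, 8, 8, 8, 8]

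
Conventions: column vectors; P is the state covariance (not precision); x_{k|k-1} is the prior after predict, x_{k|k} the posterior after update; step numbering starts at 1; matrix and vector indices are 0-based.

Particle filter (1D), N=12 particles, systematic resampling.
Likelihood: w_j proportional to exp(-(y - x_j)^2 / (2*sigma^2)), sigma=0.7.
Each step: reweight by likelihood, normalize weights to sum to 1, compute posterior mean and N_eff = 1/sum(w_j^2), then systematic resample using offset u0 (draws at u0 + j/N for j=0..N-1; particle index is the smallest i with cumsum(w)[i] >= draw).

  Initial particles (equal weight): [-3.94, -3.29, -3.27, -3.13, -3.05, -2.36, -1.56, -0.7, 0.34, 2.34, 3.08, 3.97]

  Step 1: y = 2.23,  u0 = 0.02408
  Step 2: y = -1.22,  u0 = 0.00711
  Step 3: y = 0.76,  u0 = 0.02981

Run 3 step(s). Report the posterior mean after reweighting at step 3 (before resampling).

post_mean = 2.3400

step 1: w=[0.0000, 0.0000, 0.0000, 0.0000, 0.0000, 0.0000, 0.0000, 0.0001, 0.0170, 0.6422, 0.3111, 0.0296]  mean=2.5842  Neff=1.9593  idx=[9, 9, 9, 9, 9, 9, 9, 9, 10, 10, 10, 10]
step 2: w=[0.1248, 0.1248, 0.1248, 0.1248, 0.1248, 0.1248, 0.1248, 0.1248, 0.0003, 0.0003, 0.0003, 0.0003]  mean=2.3410  Neff=8.0211  idx=[0, 0, 1, 2, 2, 3, 4, 4, 5, 6, 6, 7]
step 3: w=[0.0833, 0.0833, 0.0833, 0.0833, 0.0833, 0.0833, 0.0833, 0.0833, 0.0833, 0.0833, 0.0833, 0.0833]  mean=2.3400  Neff=12.0000  idx=[0, 1, 2, 3, 4, 5, 6, 7, 8, 9, 10, 11]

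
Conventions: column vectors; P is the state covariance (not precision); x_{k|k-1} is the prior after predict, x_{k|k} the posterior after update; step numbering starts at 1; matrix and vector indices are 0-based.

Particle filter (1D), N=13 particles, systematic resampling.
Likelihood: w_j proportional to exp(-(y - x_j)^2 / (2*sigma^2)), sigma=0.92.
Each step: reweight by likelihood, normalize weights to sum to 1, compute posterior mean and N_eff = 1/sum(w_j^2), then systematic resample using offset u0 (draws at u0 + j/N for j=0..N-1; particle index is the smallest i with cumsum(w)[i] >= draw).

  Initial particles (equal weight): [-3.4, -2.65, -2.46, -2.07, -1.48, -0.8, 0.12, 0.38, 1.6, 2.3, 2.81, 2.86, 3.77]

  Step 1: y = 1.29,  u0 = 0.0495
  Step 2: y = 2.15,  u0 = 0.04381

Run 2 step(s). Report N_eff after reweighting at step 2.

step 1: w=[0.0000, 0.0000, 0.0001, 0.0004, 0.0034, 0.0240, 0.1412, 0.1944, 0.2996, 0.1736, 0.0810, 0.0739, 0.0084]  mean=1.4145  Neff=5.2552  idx=[6, 6, 7, 7, 7, 8, 8, 8, 9, 9, 9, 10, 11]
step 2: w=[0.0115, 0.0115, 0.0206, 0.0206, 0.0206, 0.1096, 0.1096, 0.1096, 0.1293, 0.1293, 0.1293, 0.1013, 0.0973]  mean=2.0073  Neff=9.3067  idx=[3, 5, 6, 6, 7, 8, 8, 9, 9, 10, 11, 11, 12]

N_eff = 9.3067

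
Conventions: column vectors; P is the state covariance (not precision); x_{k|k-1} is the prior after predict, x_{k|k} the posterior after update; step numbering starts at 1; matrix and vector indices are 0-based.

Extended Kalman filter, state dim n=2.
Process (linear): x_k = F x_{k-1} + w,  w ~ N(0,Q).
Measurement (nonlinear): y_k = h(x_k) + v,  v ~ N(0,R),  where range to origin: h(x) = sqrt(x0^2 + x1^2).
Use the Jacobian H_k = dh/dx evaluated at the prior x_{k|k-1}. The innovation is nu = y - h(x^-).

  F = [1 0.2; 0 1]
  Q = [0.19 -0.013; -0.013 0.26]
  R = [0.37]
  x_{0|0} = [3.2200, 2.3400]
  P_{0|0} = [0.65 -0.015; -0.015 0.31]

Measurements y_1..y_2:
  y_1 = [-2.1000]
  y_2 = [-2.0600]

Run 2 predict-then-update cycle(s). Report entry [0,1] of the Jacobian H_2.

step 1: x^-=[3.6880, 2.3400]  P^-=[0.8464 0.0340; 0.0340 0.5700]  H_jac=[0.8444 0.5357]  S=[1.1678]  K=[0.6276; 0.2861]  nu=[-6.4677]  x^+=[-0.3710, 0.4897]  P^+=[0.3865 -0.1757; -0.1757 0.4744]
step 2: x^-=[-0.2730, 0.4897]  P^-=[0.5252 -0.0938; -0.0938 0.7344]  H_jac=[-0.4869 0.8735]  S=[1.1346]  K=[-0.2976; 0.6056]  nu=[-2.6207]  x^+=[0.5068, -1.0975]  P^+=[0.4247 0.1107; 0.1107 0.3183]

H_jac[0,1] = 0.8735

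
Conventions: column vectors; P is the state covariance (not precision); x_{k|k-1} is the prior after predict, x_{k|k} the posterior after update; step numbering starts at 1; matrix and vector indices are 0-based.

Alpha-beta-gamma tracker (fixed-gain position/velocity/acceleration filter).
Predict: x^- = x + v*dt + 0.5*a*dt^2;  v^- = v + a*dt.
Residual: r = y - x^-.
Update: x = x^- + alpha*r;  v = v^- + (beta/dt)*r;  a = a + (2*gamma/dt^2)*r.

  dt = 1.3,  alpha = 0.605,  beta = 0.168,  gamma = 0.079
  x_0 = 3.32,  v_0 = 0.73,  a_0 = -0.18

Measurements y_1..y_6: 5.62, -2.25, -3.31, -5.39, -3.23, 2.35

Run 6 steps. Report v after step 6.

v_post = -2.4753

step 1: x_pred=4.1169  r=1.5031  x^+=5.0263  v^+=0.6902  a^+=-0.0395
step 2: x_pred=5.8902  r=-8.1402  x^+=0.9654  v^+=-0.4130  a^+=-0.8005
step 3: x_pred=-0.2480  r=-3.0620  x^+=-2.1005  v^+=-1.8494  a^+=-1.0868
step 4: x_pred=-5.4231  r=0.0331  x^+=-5.4031  v^+=-3.2580  a^+=-1.0837
step 5: x_pred=-10.5541  r=7.3241  x^+=-6.1230  v^+=-3.7203  a^+=-0.3990
step 6: x_pred=-11.2965  r=13.6465  x^+=-3.0404  v^+=-2.4753  a^+=0.8769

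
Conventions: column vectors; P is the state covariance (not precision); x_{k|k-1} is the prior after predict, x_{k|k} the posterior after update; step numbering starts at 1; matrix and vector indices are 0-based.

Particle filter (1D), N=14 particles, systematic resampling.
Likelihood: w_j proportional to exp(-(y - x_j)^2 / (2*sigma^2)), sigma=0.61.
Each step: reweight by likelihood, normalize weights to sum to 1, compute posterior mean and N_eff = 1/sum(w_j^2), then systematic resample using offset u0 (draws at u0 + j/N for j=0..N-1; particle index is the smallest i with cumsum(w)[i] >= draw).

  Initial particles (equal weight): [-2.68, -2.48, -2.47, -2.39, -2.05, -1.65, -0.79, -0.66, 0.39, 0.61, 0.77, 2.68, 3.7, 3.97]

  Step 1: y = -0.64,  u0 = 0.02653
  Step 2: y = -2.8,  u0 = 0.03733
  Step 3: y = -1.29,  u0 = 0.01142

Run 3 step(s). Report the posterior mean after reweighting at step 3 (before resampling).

step 1: w=[0.0013, 0.0038, 0.0040, 0.0059, 0.0250, 0.0918, 0.3507, 0.3613, 0.0869, 0.0443, 0.0250, 0.0000, 0.0000, 0.0000]  mean=-0.6751  Neff=3.6663  idx=[4, 5, 6, 6, 6, 6, 6, 7, 7, 7, 7, 7, 8, 9]
step 2: w=[0.6995, 0.2519, 0.0065, 0.0065, 0.0065, 0.0065, 0.0065, 0.0032, 0.0032, 0.0032, 0.0032, 0.0032, 0.0000, 0.0000]  mean=-1.8860  Neff=1.8080  idx=[0, 0, 0, 0, 0, 0, 0, 0, 0, 0, 1, 1, 1, 4]
step 3: w=[0.0587, 0.0587, 0.0587, 0.0587, 0.0587, 0.0587, 0.0587, 0.0587, 0.0587, 0.0587, 0.1072, 0.1072, 0.1072, 0.0912]  mean=-1.8065  Neff=12.9409  idx=[0, 1, 2, 3, 5, 6, 7, 8, 9, 10, 11, 11, 12, 13]

post_mean = -1.8065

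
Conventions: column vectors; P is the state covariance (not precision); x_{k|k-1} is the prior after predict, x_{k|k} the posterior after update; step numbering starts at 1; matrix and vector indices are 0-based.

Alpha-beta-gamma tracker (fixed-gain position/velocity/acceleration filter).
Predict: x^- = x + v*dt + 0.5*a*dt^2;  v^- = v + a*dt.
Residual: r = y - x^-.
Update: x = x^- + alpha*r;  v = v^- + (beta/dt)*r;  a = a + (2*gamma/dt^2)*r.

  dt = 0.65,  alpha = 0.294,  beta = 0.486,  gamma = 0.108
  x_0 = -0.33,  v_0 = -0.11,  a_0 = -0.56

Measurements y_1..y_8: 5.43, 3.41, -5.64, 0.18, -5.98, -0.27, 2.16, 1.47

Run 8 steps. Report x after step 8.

step 1: x_pred=-0.5198  r=5.9498  x^+=1.2294  v^+=3.9746  a^+=2.4818
step 2: x_pred=4.3372  r=-0.9272  x^+=4.0646  v^+=4.8945  a^+=2.0078
step 3: x_pred=7.6702  r=-13.3102  x^+=3.7570  v^+=-3.7524  a^+=-4.7970
step 4: x_pred=0.3046  r=-0.1246  x^+=0.2680  v^+=-6.9636  a^+=-4.8607
step 5: x_pred=-5.2852  r=-0.6948  x^+=-5.4895  v^+=-10.6425  a^+=-5.2159
step 6: x_pred=-13.5089  r=13.2389  x^+=-9.6167  v^+=-4.1342  a^+=1.5524
step 7: x_pred=-11.9760  r=14.1360  x^+=-7.8200  v^+=7.4442  a^+=8.7793
step 8: x_pred=-1.1266  r=2.5966  x^+=-0.3632  v^+=15.0923  a^+=10.1068

x_post = -0.3632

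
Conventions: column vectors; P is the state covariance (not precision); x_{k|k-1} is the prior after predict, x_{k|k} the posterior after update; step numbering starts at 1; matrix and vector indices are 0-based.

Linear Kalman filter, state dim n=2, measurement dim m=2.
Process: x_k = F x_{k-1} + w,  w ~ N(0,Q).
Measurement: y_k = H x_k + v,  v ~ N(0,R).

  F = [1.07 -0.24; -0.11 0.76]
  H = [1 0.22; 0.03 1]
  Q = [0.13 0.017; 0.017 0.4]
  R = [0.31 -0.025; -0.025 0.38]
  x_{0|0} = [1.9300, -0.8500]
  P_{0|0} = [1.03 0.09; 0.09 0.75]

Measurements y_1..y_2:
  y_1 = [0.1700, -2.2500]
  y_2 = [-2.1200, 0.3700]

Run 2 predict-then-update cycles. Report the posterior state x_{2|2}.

x_post = [-0.6999, -0.4340]

step 1: x^-=[2.2691, -0.8583]  P^-=[1.3062 -0.1655; -0.1655 0.8306]  S=[1.5836 0.0304; 0.0304 1.2019]  K=[0.8043 -0.1254; -0.0023 0.6870]  nu=[-1.9103, -1.4598]  x^+=[0.9158, -1.8569]  P^+=[0.2691 -0.0758; -0.0758 0.2634]
step 2: x^-=[1.4256, -1.5120]  P^-=[0.4922 -0.1264; -0.1264 0.5681]  S=[0.7741 -0.0125; -0.0125 0.9409]  K=[0.5982 -0.1107; 0.0078 0.5998]  nu=[-3.2129, 1.8392]  x^+=[-0.6999, -0.4340]  P^+=[0.2021 -0.0631; -0.0631 0.2296]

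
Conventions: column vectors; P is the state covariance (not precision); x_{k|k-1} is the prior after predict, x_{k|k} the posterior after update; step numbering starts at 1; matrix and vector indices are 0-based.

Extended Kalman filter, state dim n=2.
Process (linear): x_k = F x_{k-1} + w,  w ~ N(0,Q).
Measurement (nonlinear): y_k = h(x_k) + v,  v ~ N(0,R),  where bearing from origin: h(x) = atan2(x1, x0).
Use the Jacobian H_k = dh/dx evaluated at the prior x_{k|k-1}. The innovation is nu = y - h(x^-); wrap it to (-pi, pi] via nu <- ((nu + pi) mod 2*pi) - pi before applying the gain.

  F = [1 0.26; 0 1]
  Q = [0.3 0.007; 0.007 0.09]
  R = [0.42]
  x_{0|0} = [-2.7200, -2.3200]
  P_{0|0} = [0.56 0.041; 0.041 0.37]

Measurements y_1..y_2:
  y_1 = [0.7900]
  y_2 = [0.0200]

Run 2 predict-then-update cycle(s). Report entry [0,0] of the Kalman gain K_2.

K[0,0] = 0.1103

step 1: x^-=[-3.3232, -2.3200]  P^-=[0.9063 0.1442; 0.1442 0.4600]  H_jac=[0.1412 -0.2023]  S=[0.4487]  K=[0.2203; -0.1620]  nu=[-2.9611]  x^+=[-3.9755, -1.8402]  P^+=[0.8846 0.1602; 0.1602 0.4482]
step 2: x^-=[-4.4539, -1.8402]  P^-=[1.2982 0.2838; 0.2838 0.5382]  H_jac=[0.0792 -0.1918]  S=[0.4393]  K=[0.1103; -0.1838]  nu=[2.7698]  x^+=[-4.1485, -2.3492]  P^+=[1.2928 0.2927; 0.2927 0.5234]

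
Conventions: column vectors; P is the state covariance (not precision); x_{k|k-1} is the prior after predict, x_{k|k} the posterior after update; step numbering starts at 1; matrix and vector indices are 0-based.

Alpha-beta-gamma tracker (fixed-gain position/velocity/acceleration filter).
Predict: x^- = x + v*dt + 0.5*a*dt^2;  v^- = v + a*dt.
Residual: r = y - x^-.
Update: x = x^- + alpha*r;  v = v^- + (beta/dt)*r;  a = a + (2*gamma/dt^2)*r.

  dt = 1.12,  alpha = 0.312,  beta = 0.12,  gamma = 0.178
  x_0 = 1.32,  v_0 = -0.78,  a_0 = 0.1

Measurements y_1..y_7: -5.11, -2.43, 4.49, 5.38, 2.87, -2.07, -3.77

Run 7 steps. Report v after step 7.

step 1: x_pred=0.5091  r=-5.6191  x^+=-1.2440  v^+=-1.2700  a^+=-1.4947
step 2: x_pred=-3.6040  r=1.1740  x^+=-3.2377  v^+=-2.8183  a^+=-1.1615
step 3: x_pred=-7.1228  r=11.6128  x^+=-3.4996  v^+=-2.8750  a^+=2.1342
step 4: x_pred=-5.3811  r=10.7611  x^+=-2.0236  v^+=0.6682  a^+=5.1882
step 5: x_pred=1.9788  r=0.8912  x^+=2.2569  v^+=6.5745  a^+=5.4411
step 6: x_pred=13.0329  r=-15.1029  x^+=8.3208  v^+=11.0503  a^+=1.1549
step 7: x_pred=21.4215  r=-25.1915  x^+=13.5618  v^+=9.6447  a^+=-5.9945

v_post = 9.6447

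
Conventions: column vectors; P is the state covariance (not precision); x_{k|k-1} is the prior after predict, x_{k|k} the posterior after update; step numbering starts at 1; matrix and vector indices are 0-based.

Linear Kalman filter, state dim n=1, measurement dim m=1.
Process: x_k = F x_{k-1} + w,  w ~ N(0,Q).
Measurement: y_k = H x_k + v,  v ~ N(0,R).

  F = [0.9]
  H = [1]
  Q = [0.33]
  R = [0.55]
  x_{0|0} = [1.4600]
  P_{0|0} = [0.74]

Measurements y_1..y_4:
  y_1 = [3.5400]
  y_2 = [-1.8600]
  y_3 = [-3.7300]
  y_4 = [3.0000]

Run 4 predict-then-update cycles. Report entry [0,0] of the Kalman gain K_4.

K[0,0] = 0.5025

step 1: x^-=[1.3140]  P^-=[0.9294]  S=[1.4794]  K=[0.6282]  nu=[2.2260]  x^+=[2.7124]  P^+=[0.3455]
step 2: x^-=[2.4412]  P^-=[0.6099]  S=[1.1599]  K=[0.5258]  nu=[-4.3012]  x^+=[0.1796]  P^+=[0.2892]
step 3: x^-=[0.1616]  P^-=[0.5642]  S=[1.1142]  K=[0.5064]  nu=[-3.8916]  x^+=[-1.8091]  P^+=[0.2785]
step 4: x^-=[-1.6282]  P^-=[0.5556]  S=[1.1056]  K=[0.5025]  nu=[4.6282]  x^+=[0.6976]  P^+=[0.2764]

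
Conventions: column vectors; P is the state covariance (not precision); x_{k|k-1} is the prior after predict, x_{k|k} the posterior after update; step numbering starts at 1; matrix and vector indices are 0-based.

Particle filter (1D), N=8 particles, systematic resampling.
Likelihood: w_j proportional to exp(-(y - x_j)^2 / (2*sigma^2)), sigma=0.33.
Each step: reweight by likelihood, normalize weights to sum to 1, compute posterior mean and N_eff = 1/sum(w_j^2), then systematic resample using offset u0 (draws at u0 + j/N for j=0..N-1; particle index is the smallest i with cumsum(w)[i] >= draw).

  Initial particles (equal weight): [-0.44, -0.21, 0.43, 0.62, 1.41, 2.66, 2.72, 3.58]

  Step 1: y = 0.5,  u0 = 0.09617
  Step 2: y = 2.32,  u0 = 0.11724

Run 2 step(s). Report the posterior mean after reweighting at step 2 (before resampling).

step 1: w=[0.0084, 0.0482, 0.4764, 0.4561, 0.0109, 0.0000, 0.0000, 0.0000]  mean=0.4892  Neff=2.2856  idx=[2, 2, 2, 2, 3, 3, 3, 3]
step 2: w=[0.0105, 0.0105, 0.0105, 0.0105, 0.2395, 0.2395, 0.2395, 0.2395]  mean=0.6121  Neff=4.3485  idx=[4, 4, 5, 5, 6, 6, 7, 7]

post_mean = 0.6121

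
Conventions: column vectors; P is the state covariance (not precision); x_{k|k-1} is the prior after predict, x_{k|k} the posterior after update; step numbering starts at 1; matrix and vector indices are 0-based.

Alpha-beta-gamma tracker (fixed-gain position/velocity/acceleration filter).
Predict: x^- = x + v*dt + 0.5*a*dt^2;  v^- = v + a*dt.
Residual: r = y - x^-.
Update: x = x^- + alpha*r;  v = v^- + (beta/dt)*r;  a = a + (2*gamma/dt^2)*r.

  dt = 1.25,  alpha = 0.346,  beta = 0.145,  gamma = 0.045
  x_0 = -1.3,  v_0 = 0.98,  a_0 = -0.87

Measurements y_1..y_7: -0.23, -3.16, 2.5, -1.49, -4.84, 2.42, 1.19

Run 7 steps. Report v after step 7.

v_post = -0.0495

step 1: x_pred=-0.7547  r=0.5247  x^+=-0.5731  v^+=-0.0466  a^+=-0.8398
step 2: x_pred=-1.2875  r=-1.8725  x^+=-1.9354  v^+=-1.3136  a^+=-0.9476
step 3: x_pred=-4.3177  r=6.8177  x^+=-1.9588  v^+=-1.7073  a^+=-0.5549
step 4: x_pred=-4.5264  r=3.0364  x^+=-3.4758  v^+=-2.0487  a^+=-0.3800
step 5: x_pred=-6.3336  r=1.4936  x^+=-5.8168  v^+=-2.3505  a^+=-0.2940
step 6: x_pred=-8.9846  r=11.4046  x^+=-5.0386  v^+=-1.3951  a^+=0.3629
step 7: x_pred=-6.4989  r=7.6889  x^+=-3.8386  v^+=-0.0495  a^+=0.8058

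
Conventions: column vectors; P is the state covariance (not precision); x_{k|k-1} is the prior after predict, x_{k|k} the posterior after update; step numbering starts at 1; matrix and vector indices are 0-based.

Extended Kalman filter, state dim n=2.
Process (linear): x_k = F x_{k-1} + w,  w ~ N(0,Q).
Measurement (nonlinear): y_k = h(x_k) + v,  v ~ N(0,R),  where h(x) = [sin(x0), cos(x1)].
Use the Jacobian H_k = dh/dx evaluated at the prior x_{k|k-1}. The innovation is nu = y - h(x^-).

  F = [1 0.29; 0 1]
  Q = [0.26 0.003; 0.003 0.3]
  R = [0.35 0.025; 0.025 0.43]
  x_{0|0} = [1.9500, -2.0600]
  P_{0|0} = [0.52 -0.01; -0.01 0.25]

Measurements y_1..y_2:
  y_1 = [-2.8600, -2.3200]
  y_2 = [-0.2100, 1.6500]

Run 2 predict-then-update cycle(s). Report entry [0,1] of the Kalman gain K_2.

K[0,1] = -0.0131

step 1: x^-=[1.3526, -2.0600]  P^-=[0.7952 0.0655; 0.0655 0.5500]  H_jac=[0.2165 0.0000; 0.0000 0.8827]  S=[0.3873 0.0375; 0.0375 0.8585]  K=[0.4398 0.0481; -0.0182 0.5663]  nu=[-3.8363, -1.8501]  x^+=[-0.4238, -3.0377]  P^+=[0.7167 0.0359; 0.0359 0.2753]
step 2: x^-=[-1.3047, -3.0377]  P^-=[1.0207 0.1187; 0.1187 0.5753]  H_jac=[0.2629 0.0000; 0.0000 0.1037]  S=[0.4206 0.0282; 0.0282 0.4362]  K=[0.6390 -0.0131; 0.0653 0.1326]  nu=[0.7548, 2.6446]  x^+=[-0.8571, -2.6377]  P^+=[0.8494 0.0996; 0.0996 0.5654]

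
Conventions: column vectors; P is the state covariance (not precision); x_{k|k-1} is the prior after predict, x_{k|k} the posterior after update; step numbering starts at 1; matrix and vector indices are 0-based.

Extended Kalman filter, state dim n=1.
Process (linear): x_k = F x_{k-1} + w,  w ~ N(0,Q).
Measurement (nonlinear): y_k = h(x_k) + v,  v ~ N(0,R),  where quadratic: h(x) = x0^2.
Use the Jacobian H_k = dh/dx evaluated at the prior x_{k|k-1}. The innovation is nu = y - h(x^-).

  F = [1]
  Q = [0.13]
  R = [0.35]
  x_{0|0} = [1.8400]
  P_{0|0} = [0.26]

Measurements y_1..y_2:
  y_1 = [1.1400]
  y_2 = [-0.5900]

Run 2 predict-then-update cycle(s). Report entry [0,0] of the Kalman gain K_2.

step 1: x^-=[1.8400]  P^-=[0.3900]  H_jac=[3.6800]  S=[5.6315]  K=[0.2549]  nu=[-2.2456]  x^+=[1.2677]  P^+=[0.0242]
step 2: x^-=[1.2677]  P^-=[0.1542]  H_jac=[2.5354]  S=[1.3415]  K=[0.2915]  nu=[-2.1971]  x^+=[0.6272]  P^+=[0.0402]

K[0,0] = 0.2915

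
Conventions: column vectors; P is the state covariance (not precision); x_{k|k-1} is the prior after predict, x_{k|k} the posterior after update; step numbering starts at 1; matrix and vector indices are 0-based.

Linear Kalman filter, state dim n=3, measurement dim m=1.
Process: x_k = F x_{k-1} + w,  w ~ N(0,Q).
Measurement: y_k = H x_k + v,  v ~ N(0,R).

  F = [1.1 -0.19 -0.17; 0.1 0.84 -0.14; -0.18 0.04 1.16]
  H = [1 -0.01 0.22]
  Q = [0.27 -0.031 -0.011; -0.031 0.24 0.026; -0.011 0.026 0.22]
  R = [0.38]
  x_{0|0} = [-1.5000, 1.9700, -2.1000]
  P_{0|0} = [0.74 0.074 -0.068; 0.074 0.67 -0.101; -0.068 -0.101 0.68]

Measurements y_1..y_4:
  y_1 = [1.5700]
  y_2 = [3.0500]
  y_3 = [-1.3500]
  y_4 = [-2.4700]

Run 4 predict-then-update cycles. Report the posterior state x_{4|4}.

x_post = [-1.0195, 2.6153, -2.1758]

step 1: x^-=[-1.6673, 1.7988, -2.0872]  P^-=[1.1972 0.0500 -0.3568; 0.0500 0.7716 -0.1936; -0.3568 -0.1936 1.1780]  S=[1.4772]  K=[0.7570; -0.0002; -0.0648]  nu=[3.7145]  x^+=[1.1446, 1.7980, -2.3279]  P^+=[0.3507 0.0502 -0.2844; 0.0502 0.7716 -0.1936; -0.2844 -0.1936 1.1718]
step 2: x^-=[1.3131, 1.9507, -2.8345]  P^-=[0.8289 0.0289 -0.6410; 0.0289 0.8728 -0.3798; -0.6410 -0.3798 1.9094]  S=[1.0205]  K=[0.6738; -0.0621; -0.2128]  nu=[2.3799]  x^+=[2.9168, 1.8029, -3.3409]  P^+=[0.3656 0.0716 -0.4947; 0.0716 0.8689 -0.3933; -0.4947 -0.3933 1.8632]
step 3: x^-=[3.4339, 2.2738, -4.3283]  P^-=[0.9273 0.1100 -1.0088; 0.1100 1.0117 -0.7154; -1.0088 -0.7154 2.9095]  S=[1.0052]  K=[0.7006; -0.0572; -0.3597]  nu=[-3.8089]  x^+=[0.7655, 2.4917, -2.9582]  P^+=[0.4339 0.1503 -0.7555; 0.1503 1.0084 -0.7361; -0.7555 -0.7361 2.7794]
step 4: x^-=[0.8716, 2.5838, -3.4696]  P^-=[1.0840 0.2727 -1.4609; 0.2727 1.2298 -1.2412; -1.4609 -1.2412 4.2207]  S=[1.0256]  K=[0.7409; -0.0124; -0.5069]  nu=[-2.5524]  x^+=[-1.0195, 2.6153, -2.1758]  P^+=[0.5210 0.2821 -1.0757; 0.2821 1.2297 -1.2476; -1.0757 -1.2476 3.9571]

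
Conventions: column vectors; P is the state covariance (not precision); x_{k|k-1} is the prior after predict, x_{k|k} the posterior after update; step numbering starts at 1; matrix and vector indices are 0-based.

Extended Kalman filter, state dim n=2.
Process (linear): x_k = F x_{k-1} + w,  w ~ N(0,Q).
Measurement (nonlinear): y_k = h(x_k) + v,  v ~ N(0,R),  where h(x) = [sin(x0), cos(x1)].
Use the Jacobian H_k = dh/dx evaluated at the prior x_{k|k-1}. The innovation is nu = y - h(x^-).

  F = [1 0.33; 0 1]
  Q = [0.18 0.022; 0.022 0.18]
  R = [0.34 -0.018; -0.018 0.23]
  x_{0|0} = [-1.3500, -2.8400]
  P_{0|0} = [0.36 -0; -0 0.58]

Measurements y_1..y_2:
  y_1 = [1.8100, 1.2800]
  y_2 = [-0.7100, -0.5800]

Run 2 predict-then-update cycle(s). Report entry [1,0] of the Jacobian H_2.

step 1: x^-=[-2.2872, -2.8400]  P^-=[0.6032 0.2134; 0.2134 0.7600]  H_jac=[-0.6567 0.0000; 0.0000 0.2970]  S=[0.6001 -0.0596; -0.0596 0.2971]  K=[-0.6518 0.0826; -0.1612 0.7276]  nu=[2.5642, 2.2349]  x^+=[-3.7741, -1.6273]  P^+=[0.3398 0.1034; 0.1034 0.5732]
step 2: x^-=[-4.3111, -1.6273]  P^-=[0.6504 0.3146; 0.3146 0.7532]  H_jac=[-0.3906 0.0000; 0.0000 0.9984]  S=[0.4392 -0.1407; -0.1407 0.9807]  K=[-0.4988 0.2487; -0.0358 0.7616]  nu=[-1.6306, -0.5235]  x^+=[-3.6281, -1.9676]  P^+=[0.4456 0.0663; 0.0663 0.1761]

H_jac[1,0] = 0.0000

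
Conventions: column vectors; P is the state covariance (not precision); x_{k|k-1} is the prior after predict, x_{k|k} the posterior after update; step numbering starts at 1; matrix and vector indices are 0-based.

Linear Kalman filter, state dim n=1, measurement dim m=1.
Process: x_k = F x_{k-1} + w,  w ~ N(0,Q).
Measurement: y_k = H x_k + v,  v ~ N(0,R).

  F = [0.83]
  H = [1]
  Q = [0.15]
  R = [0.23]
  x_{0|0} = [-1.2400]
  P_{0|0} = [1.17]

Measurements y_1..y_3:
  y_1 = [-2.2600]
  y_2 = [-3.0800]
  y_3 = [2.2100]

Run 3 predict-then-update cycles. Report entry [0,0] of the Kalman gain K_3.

step 1: x^-=[-1.0292]  P^-=[0.9560]  S=[1.1860]  K=[0.8061]  nu=[-1.2308]  x^+=[-2.0213]  P^+=[0.1854]
step 2: x^-=[-1.6777]  P^-=[0.2777]  S=[0.5077]  K=[0.5470]  nu=[-1.4023]  x^+=[-2.4447]  P^+=[0.1258]
step 3: x^-=[-2.0291]  P^-=[0.2367]  S=[0.4667]  K=[0.5071]  nu=[4.2391]  x^+=[0.1207]  P^+=[0.1166]

K[0,0] = 0.5071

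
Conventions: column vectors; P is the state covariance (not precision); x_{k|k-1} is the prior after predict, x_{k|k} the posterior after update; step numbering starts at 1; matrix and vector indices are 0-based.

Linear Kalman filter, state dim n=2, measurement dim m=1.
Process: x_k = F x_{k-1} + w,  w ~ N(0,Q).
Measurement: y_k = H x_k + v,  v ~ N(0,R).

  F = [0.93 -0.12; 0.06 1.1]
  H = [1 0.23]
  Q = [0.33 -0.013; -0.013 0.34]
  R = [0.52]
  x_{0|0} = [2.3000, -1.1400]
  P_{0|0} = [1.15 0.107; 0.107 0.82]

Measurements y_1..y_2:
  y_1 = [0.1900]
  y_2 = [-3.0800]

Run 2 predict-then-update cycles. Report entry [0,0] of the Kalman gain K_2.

K[0,0] = 0.5511

step 1: x^-=[2.2758, -1.1160]  P^-=[1.3126 0.0516; 0.0516 1.3505]  S=[1.9277]  K=[0.6870; 0.1879]  nu=[-1.8291]  x^+=[1.0191, -1.4597]  P^+=[0.4026 -0.1972; -0.1972 1.2824]
step 2: x^-=[1.1230, -1.5445]  P^-=[0.7407 -0.3602; -0.3602 1.8671]  S=[1.1938]  K=[0.5511; 0.0580]  nu=[-3.8477]  x^+=[-0.9974, -1.7678]  P^+=[0.3782 -0.3983; -0.3983 1.8631]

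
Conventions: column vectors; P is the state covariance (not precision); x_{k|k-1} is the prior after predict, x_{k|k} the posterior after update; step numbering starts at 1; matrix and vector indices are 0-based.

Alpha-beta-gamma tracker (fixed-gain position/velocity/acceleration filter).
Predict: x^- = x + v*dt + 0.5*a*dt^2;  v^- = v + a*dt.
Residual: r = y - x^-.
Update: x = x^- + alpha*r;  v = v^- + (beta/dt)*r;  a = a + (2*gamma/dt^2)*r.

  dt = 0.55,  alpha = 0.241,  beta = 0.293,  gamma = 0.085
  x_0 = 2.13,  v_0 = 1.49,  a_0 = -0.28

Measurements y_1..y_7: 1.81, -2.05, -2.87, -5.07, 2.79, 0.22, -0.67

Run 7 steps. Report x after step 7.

x_post = -4.0584

step 1: x_pred=2.9072  r=-1.0972  x^+=2.6427  v^+=0.7515  a^+=-0.8966
step 2: x_pred=2.9205  r=-4.9705  x^+=1.7226  v^+=-2.3895  a^+=-3.6899
step 3: x_pred=-0.1497  r=-2.7203  x^+=-0.8053  v^+=-5.8681  a^+=-5.2186
step 4: x_pred=-4.8221  r=-0.2479  x^+=-4.8818  v^+=-8.8704  a^+=-5.3580
step 5: x_pred=-10.5710  r=13.3610  x^+=-7.3510  v^+=-4.6995  a^+=2.1507
step 6: x_pred=-9.6104  r=9.8304  x^+=-7.2413  v^+=1.7203  a^+=7.6752
step 7: x_pred=-5.1343  r=4.4643  x^+=-4.0584  v^+=8.3199  a^+=10.1841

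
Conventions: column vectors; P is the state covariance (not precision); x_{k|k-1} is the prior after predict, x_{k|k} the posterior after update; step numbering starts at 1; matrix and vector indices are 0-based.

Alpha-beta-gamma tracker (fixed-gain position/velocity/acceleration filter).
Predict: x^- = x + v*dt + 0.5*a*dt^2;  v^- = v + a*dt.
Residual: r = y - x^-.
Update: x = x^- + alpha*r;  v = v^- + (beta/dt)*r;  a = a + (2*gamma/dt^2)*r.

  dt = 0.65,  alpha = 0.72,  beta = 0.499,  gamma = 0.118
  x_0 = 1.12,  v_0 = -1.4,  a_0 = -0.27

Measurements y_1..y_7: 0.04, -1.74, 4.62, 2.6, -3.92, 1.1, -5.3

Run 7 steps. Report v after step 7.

step 1: x_pred=0.1530  r=-0.1130  x^+=0.0716  v^+=-1.6622  a^+=-0.3331
step 2: x_pred=-1.0792  r=-0.6608  x^+=-1.5550  v^+=-2.3860  a^+=-0.7022
step 3: x_pred=-3.2542  r=7.8742  x^+=2.4152  v^+=3.2025  a^+=3.6962
step 4: x_pred=5.2777  r=-2.6777  x^+=3.3497  v^+=3.5494  a^+=2.2005
step 5: x_pred=6.1217  r=-10.0417  x^+=-1.1083  v^+=-2.7292  a^+=-3.4086
step 6: x_pred=-3.6024  r=4.7024  x^+=-0.2167  v^+=-1.3348  a^+=-0.7820
step 7: x_pred=-1.2495  r=-4.0505  x^+=-4.1659  v^+=-4.9526  a^+=-3.0445

v_post = -4.9526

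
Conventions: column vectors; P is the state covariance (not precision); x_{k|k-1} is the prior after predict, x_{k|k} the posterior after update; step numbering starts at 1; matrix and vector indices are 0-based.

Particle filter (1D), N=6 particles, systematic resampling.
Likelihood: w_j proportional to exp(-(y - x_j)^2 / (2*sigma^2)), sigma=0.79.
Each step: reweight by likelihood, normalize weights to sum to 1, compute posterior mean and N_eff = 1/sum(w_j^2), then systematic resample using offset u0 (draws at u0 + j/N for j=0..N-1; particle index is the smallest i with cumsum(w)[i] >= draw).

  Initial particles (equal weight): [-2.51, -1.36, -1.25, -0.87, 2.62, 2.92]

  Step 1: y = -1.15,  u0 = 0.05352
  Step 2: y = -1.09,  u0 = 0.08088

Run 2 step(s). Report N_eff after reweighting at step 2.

step 1: w=[0.0727, 0.3090, 0.3176, 0.3006, 0.0000, 0.0000]  mean=-1.2614  Neff=3.4243  idx=[0, 1, 2, 2, 3, 3]
step 2: w=[0.0396, 0.1877, 0.1949, 0.1949, 0.1914, 0.1914]  mean=-1.1750  Neff=5.3737  idx=[1, 2, 2, 3, 4, 5]

N_eff = 5.3737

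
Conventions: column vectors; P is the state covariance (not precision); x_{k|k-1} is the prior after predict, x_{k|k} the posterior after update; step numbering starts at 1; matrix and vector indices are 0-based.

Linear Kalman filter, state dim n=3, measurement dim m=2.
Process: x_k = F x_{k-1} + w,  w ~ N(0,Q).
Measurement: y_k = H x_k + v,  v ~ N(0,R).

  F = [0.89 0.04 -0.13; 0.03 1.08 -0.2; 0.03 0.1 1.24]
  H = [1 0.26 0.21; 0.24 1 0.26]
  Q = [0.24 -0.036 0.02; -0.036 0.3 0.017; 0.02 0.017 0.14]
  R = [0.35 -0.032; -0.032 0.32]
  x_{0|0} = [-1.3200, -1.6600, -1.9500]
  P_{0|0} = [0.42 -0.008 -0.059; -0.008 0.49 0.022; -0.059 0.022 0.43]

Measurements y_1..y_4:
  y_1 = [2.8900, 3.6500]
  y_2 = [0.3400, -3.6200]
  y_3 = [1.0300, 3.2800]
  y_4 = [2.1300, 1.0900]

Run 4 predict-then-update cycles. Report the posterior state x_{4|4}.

step 1: x^-=[-0.9877, -1.4424, -2.6236]  P^-=[0.5936 0.0073 -0.1009; 0.0073 0.8798 -0.0094; -0.1009 -0.0094 0.8075]  S=[0.9991 0.3571; 0.3571 1.2746]  K=[0.6003 -0.0713; -0.0136 0.6935; 0.0187 0.1331]  nu=[4.8037, 6.0116]  x^+=[1.4676, 2.6615, -1.7340]  P^+=[0.2576 -0.0705 -0.1281; -0.0705 0.2733 -0.1308; -0.1281 -0.1308 0.7828]
step 2: x^-=[1.6380, 3.2652, -1.8400]  P^-=[0.4837 -0.0221 -0.2502; -0.0221 0.7038 -0.3264; -0.2502 -0.3264 1.3042]  S=[0.7866 0.1465; 0.1465 0.9282]  K=[0.5513 -0.0559; -0.0059 0.6620; -0.0704 -0.0399]  nu=[-1.7606, -6.8000]  x^+=[1.0474, -1.2259, -1.4444]  P^+=[0.2508 -0.0387 -0.2191; -0.0387 0.2981 -0.2954; -0.2191 -0.2954 1.2980]
step 3: x^-=[1.0709, -1.0036, -1.8822]  P^-=[0.5121 0.0637 -0.4366; 0.0637 0.8276 -0.6704; -0.4366 -0.6704 2.0492]  S=[0.7850 0.1641; 0.1641 0.9431]  K=[0.5609 -0.0200; 0.0289 0.7039; -0.1830 -0.2252]  nu=[0.6153, 4.5160]  x^+=[1.3255, 2.1930, -3.0117]  P^+=[0.2685 -0.0003 -0.3402; -0.0003 0.3530 -0.4945; -0.3402 -0.4945 1.9615]
step 4: x^-=[1.6590, 3.0105, -3.4754]  P^-=[0.5702 0.1724 -0.6799; 0.1724 1.0081 -1.0941; -0.6799 -1.0941 3.0119]  S=[0.8058 0.1998; 0.1998 0.9935]  K=[0.5820 0.0163; 0.0665 0.7567; -0.3089 -0.4152]  nu=[0.4182, -1.4150]  x^+=[1.8793, 1.9676, -3.0171]  P^+=[0.2932 0.0408 -0.4790; 0.0408 0.4157 -0.7133; -0.4790 -0.7133 2.7125]

x_post = [1.8793, 1.9676, -3.0171]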